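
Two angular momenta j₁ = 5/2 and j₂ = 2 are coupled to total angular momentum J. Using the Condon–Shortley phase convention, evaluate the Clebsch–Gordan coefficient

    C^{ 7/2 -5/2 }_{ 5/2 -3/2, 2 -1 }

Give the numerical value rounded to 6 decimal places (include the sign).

-0.125988  (= −√(1/63))

j₁+j₂−J=1  J+j₁−j₂=4  J−j₁+j₂=3  j₁+j₂+J+1=9
(j₁±m₁, j₂±m₂, J±M) = (1,4,1,3,1,6)
P² = 2304/7
sum k=0..1:
  [0] +1/48 = 1/48
  [1] −1/36 = -1/36
S = -1/144
C² = P²·S² = 1/63 ; C = -0.125988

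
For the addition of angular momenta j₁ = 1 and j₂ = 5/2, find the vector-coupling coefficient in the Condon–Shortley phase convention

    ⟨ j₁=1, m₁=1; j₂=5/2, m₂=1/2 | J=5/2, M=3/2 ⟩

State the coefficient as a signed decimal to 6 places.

j₁+j₂−J=1  J+j₁−j₂=1  J−j₁+j₂=4  j₁+j₂+J+1=7
(j₁±m₁, j₂±m₂, J±M) = (2,0,3,2,4,1)
P² = 576/35
sum k=0..0:
  [0] +1/6 = 1/6
S = 1/6
C² = P²·S² = 16/35 ; C = +0.676123

+√(16/35) ≈ +0.676123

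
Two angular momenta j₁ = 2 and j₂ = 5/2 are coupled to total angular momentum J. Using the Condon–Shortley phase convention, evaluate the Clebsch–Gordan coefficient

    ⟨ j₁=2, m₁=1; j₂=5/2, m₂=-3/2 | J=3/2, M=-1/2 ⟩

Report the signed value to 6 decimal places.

j₁+j₂−J=3  J+j₁−j₂=1  J−j₁+j₂=2  j₁+j₂+J+1=7
(j₁±m₁, j₂±m₂, J±M) = (3,1,1,4,1,2)
P² = 96/35
sum k=0..1:
  [0] +1/6 = 1/6
  [1] −1/4 = -1/4
S = -1/12
C² = P²·S² = 2/105 ; C = -0.138013

−√(2/105) ≈ -0.138013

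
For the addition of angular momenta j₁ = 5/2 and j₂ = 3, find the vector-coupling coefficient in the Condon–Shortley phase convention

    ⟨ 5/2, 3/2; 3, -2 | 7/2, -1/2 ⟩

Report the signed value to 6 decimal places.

triangle: 2!×3!×4!/10! = 288/3628800
(j±m)!: 4!×1!×1!×5!×3!×4! = 414720
prefactor² = (2J+1)×Δ×N² = 9216/35
  k=0: +1/(0!×2!×1!×1!×2!×3!) = 1/24
  k=1: −1/(1!×1!×0!×0!×3!×4!) = -1/144
Σ = 5/144  ⇒  CG² = 9216/35×5/144² = 20/63
CG = +√(20/63) = +0.563436

+√(20/63) = +0.563436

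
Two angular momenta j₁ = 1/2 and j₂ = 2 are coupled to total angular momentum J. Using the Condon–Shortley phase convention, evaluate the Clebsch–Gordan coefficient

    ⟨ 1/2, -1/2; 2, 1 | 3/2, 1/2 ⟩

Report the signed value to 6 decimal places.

-0.774597

triangle: 1!×0!×3!/5! = 6/120
(j±m)!: 0!×1!×3!×1!×2!×1! = 12
prefactor² = (2J+1)×Δ×N² = 12/5
  k=1: −1/(1!×0!×0!×2!×0!×1!) = -1/2
Σ = -1/2  ⇒  CG² = 12/5×(-1/2)² = 3/5
CG = −√(3/5) = -0.774597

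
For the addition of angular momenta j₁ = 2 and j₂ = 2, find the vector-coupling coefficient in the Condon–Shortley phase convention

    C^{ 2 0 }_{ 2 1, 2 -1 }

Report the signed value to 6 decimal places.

+√(1/14) = +0.267261

j₁+j₂−J=2  J+j₁−j₂=2  J−j₁+j₂=2  j₁+j₂+J+1=7
(j₁±m₁, j₂±m₂, J±M) = (3,1,1,3,2,2)
P² = 8/7
sum k=0..1:
  [0] +1/2 = 1/2
  [1] −1/4 = -1/4
S = 1/4
C² = P²·S² = 1/14 ; C = +0.267261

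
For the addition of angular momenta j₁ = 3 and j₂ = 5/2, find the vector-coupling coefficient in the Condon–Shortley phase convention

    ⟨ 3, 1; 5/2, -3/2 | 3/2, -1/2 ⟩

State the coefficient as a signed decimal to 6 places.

−√(7/30) ≈ -0.483046

j₁+j₂−J=4  J+j₁−j₂=2  J−j₁+j₂=1  j₁+j₂+J+1=8
(j₁±m₁, j₂±m₂, J±M) = (4,2,1,4,1,2)
P² = 384/35
sum k=0..1:
  [0] +1/48 = 1/48
  [1] −1/6 = -1/6
S = -7/48
C² = P²·S² = 7/30 ; C = -0.483046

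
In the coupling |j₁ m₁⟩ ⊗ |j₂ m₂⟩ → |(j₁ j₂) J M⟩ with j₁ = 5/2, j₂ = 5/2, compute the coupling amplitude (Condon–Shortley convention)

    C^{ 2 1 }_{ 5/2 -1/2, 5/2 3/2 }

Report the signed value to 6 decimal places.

+0.377964  (= +√(1/7))

√[5·3!2!2!/8! · 2!3!4!1!3!1!] = √(36/7)
  +(−1)^2/∏(2,1,1,2,1,0)! = 1/4  (running 1/4)
  +(−1)^3/∏(3,0,0,1,2,1)! = -1/12  (running 1/6)
⟨..|..⟩ = √(36/7)·(1/6) = +0.377964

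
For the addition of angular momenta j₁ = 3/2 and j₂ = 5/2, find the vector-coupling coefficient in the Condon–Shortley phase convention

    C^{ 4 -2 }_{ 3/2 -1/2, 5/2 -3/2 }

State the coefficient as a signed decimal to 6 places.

+√(15/28) ≈ +0.731925

triangle: 0!×3!×5!/9! = 720/362880
(j±m)!: 1!×2!×1!×4!×2!×6! = 69120
prefactor² = (2J+1)×Δ×N² = 8640/7
  k=0: +1/(0!×0!×2!×1!×1!×4!) = 1/48
Σ = 1/48  ⇒  CG² = 8640/7×1/48² = 15/28
CG = +√(15/28) = +0.731925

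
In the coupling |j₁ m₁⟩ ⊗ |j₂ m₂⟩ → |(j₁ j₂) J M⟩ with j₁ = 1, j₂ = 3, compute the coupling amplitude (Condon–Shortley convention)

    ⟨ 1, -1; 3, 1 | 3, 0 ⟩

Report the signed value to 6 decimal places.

−√(1/2) = -0.707107

√[7·1!1!5!/8! · 0!2!4!2!3!3!] = √(72)
  +(−1)^1/∏(1,0,1,3,0,2)! = -1/12  (running -1/12)
⟨..|..⟩ = √(72)·(-1/12) = -0.707107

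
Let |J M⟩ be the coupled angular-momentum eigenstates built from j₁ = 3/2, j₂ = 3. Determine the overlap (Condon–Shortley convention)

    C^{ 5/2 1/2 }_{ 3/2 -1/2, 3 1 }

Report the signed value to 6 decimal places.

j₁+j₂−J=2  J+j₁−j₂=1  J−j₁+j₂=4  j₁+j₂+J+1=8
(j₁±m₁, j₂±m₂, J±M) = (1,2,4,2,3,2)
P² = 288/35
sum k=1..2:
  [1] −1/6 = -1/6
  [2] +1/8 = 1/8
S = -1/24
C² = P²·S² = 1/70 ; C = -0.119523

−√(1/70) ≈ -0.119523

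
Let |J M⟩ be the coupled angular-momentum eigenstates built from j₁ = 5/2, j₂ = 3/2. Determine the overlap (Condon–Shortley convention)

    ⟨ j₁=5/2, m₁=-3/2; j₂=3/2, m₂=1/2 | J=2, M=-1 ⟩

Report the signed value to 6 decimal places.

+0.154303  (= +√(1/42))

triangle: 2!·3!·1!/7! = 12/5040
(j±m)!: 1!·4!·2!·1!·1!·3! = 288
prefactor² = (2J+1)·Δ·N² = 24/7
  k=1: −1/(1!·1!·3!·1!·0!·0!) = -1/6
  k=2: +1/(2!·0!·2!·0!·1!·1!) = 1/4
Σ = 1/12  ⇒  CG² = 24/7·1/12² = 1/42
CG = +√(1/42) = +0.154303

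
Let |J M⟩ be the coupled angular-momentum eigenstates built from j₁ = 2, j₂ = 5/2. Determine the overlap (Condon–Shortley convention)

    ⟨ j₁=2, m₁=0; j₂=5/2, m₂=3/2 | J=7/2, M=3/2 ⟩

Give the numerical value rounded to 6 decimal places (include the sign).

√[8·1!3!4!/9! · 2!2!4!1!5!2!] = √(512/7)
  +(−1)^0/∏(0,1,2,4,1,0)! = 1/48  (running 1/48)
  +(−1)^1/∏(1,0,1,3,2,1)! = -1/12  (running -1/16)
⟨..|..⟩ = √(512/7)·(-1/16) = -0.534522

−√(2/7) ≈ -0.534522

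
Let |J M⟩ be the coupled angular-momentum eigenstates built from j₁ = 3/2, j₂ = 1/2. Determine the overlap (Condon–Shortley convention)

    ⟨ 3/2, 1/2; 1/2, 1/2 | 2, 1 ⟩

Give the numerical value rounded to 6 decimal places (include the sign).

triangle: 0!·3!·1!/5! = 6/120
(j±m)!: 2!·1!·1!·0!·3!·1! = 12
prefactor² = (2J+1)·Δ·N² = 3
  k=0: +1/(0!·0!·1!·1!·2!·0!) = 1/2
Σ = 1/2  ⇒  CG² = 3·1/2² = 3/4
CG = +√(3/4) = +0.866025

+√(3/4) ≈ +0.866025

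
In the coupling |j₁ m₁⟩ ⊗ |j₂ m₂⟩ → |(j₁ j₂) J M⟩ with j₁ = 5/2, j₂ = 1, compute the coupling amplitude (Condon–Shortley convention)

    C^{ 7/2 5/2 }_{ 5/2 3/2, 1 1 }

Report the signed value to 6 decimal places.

+√(5/7) ≈ +0.845154

√[8·0!5!2!/8! · 4!1!2!0!6!1!] = √(11520/7)
  +(−1)^0/∏(0,0,1,2,4,0)! = 1/48  (running 1/48)
⟨..|..⟩ = √(11520/7)·(1/48) = +0.845154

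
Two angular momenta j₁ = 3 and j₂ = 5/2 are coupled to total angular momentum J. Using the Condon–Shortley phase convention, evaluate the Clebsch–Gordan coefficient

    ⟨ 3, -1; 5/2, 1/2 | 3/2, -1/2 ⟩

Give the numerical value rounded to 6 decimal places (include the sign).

j₁+j₂−J=4  J+j₁−j₂=2  J−j₁+j₂=1  j₁+j₂+J+1=8
(j₁±m₁, j₂±m₂, J±M) = (2,4,3,2,1,2)
P² = 192/35
sum k=2..3:
  [2] +1/8 = 1/8
  [3] −1/6 = -1/6
S = -1/24
C² = P²·S² = 1/105 ; C = -0.097590

−√(1/105) = -0.097590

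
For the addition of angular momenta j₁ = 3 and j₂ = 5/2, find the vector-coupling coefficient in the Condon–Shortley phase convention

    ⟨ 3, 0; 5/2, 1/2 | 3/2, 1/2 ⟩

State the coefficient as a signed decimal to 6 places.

+0.338062

√[4·4!2!1!/8! · 3!3!3!2!2!1!] = √(144/35)
  +(−1)^2/∏(2,2,1,1,1,0)! = 1/4  (running 1/4)
  +(−1)^3/∏(3,1,0,0,2,1)! = -1/12  (running 1/6)
⟨..|..⟩ = √(144/35)·(1/6) = +0.338062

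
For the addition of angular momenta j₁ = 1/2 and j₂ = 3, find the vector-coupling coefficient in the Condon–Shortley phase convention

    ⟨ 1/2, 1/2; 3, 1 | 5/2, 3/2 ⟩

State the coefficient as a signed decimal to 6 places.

triangle: 1!·0!·5!/7! = 120/5040
(j±m)!: 1!·0!·4!·2!·4!·1! = 1152
prefactor² = (2J+1)·Δ·N² = 1152/7
  k=0: +1/(0!·1!·0!·4!·0!·1!) = 1/24
Σ = 1/24  ⇒  CG² = 1152/7·1/24² = 2/7
CG = +√(2/7) = +0.534522

+0.534522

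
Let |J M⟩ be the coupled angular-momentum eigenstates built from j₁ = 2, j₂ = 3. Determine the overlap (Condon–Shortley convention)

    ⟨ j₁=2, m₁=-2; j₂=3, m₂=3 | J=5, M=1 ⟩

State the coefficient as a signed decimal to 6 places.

+0.069007  (= +√(1/210))

triangle: 0!·4!·6!/11! = 17280/39916800
(j±m)!: 0!·4!·6!·0!·6!·4! = 298598400
prefactor² = (2J+1)·Δ·N² = 9953280/7
  k=0: +1/(0!·0!·4!·6!·0!·0!) = 1/17280
Σ = 1/17280  ⇒  CG² = 9953280/7·1/17280² = 1/210
CG = +√(1/210) = +0.069007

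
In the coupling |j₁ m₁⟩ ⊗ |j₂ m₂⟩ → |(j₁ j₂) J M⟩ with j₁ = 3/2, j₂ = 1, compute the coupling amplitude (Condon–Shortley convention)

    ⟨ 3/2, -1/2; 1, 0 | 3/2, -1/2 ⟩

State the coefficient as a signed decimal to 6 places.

−√(1/15) ≈ -0.258199

triangle: 1!*2!*1!/5! = 2/120
(j±m)!: 1!*2!*1!*1!*1!*2! = 4
prefactor² = (2J+1)*Δ*N² = 4/15
  k=0: +1/(0!*1!*2!*1!*0!*0!) = 1/2
  k=1: −1/(1!*0!*1!*0!*1!*1!) = -1
Σ = -1/2  ⇒  CG² = 4/15*(-1/2)² = 1/15
CG = −√(1/15) = -0.258199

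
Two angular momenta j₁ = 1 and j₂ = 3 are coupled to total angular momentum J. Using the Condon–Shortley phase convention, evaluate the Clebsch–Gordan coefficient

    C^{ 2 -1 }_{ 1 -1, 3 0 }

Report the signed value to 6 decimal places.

+0.377964

triangle: 2!×0!×4!/7! = 48/5040
(j±m)!: 0!×2!×3!×3!×1!×3! = 432
prefactor² = (2J+1)×Δ×N² = 144/7
  k=2: +1/(2!×0!×0!×1!×0!×3!) = 1/12
Σ = 1/12  ⇒  CG² = 144/7×1/12² = 1/7
CG = +√(1/7) = +0.377964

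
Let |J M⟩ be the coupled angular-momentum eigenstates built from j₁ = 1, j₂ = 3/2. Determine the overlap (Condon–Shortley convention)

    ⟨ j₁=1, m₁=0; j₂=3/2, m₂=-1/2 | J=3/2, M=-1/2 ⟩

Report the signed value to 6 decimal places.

triangle: 1!×1!×2!/5! = 2/120
(j±m)!: 1!×1!×1!×2!×1!×2! = 4
prefactor² = (2J+1)×Δ×N² = 4/15
  k=0: +1/(0!×1!×1!×1!×0!×1!) = 1
  k=1: −1/(1!×0!×0!×0!×1!×2!) = -1/2
Σ = 1/2  ⇒  CG² = 4/15×1/2² = 1/15
CG = +√(1/15) = +0.258199

+√(1/15) ≈ +0.258199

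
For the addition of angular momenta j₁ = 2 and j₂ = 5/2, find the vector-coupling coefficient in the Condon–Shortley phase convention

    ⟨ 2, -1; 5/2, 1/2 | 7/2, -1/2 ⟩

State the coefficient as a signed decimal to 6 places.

triangle: 1!×3!×4!/9! = 144/362880
(j±m)!: 1!×3!×3!×2!×3!×4! = 10368
prefactor² = (2J+1)×Δ×N² = 1152/35
  k=0: +1/(0!×1!×3!×3!×0!×1!) = 1/36
  k=1: −1/(1!×0!×2!×2!×1!×2!) = -1/8
Σ = -7/72  ⇒  CG² = 1152/35×(-7/72)² = 14/45
CG = −√(14/45) = -0.557773

−√(14/45) ≈ -0.557773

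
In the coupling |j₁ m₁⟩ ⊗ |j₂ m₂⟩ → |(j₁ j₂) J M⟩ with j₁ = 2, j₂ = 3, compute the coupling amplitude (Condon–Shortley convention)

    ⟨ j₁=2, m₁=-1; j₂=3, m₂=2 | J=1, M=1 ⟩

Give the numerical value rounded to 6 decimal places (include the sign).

√[3·4!0!2!/7! · 1!3!5!1!2!0!] = √(288/7)
  +(−1)^3/∏(3,1,0,2,0,0)! = -1/12  (running -1/12)
⟨..|..⟩ = √(288/7)·(-1/12) = -0.534522

−√(2/7) = -0.534522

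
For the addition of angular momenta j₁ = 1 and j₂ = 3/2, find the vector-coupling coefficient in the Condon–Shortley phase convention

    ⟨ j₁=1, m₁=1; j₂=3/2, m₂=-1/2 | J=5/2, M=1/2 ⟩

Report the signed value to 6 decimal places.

j₁+j₂−J=0  J+j₁−j₂=2  J−j₁+j₂=3  j₁+j₂+J+1=6
(j₁±m₁, j₂±m₂, J±M) = (2,0,1,2,3,2)
P² = 24/5
sum k=0..0:
  [0] +1/4 = 1/4
S = 1/4
C² = P²·S² = 3/10 ; C = +0.547723

+√(3/10) ≈ +0.547723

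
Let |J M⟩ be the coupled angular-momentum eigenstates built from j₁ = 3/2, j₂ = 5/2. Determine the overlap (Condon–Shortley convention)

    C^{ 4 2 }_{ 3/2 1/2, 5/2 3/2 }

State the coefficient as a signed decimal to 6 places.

+0.731925  (= +√(15/28))

j₁+j₂−J=0  J+j₁−j₂=3  J−j₁+j₂=5  j₁+j₂+J+1=9
(j₁±m₁, j₂±m₂, J±M) = (2,1,4,1,6,2)
P² = 8640/7
sum k=0..0:
  [0] +1/48 = 1/48
S = 1/48
C² = P²·S² = 15/28 ; C = +0.731925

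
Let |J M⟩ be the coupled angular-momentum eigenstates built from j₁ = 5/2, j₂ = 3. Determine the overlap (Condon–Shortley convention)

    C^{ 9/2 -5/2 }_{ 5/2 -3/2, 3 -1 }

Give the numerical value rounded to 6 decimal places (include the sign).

√[10·1!4!5!/11! · 1!4!2!4!2!7!] = √(92160/11)
  +(−1)^0/∏(0,1,4,2,0,3)! = 1/288  (running 1/288)
  +(−1)^1/∏(1,0,3,1,1,4)! = -1/144  (running -1/288)
⟨..|..⟩ = √(92160/11)·(-1/288) = -0.317821

-0.317821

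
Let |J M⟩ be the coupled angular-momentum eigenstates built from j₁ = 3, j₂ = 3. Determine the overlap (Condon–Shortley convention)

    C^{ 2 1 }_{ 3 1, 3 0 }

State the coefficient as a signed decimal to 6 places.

triangle: 4!·2!·2!/9! = 96/362880
(j±m)!: 4!·2!·3!·3!·3!·1! = 10368
prefactor² = (2J+1)·Δ·N² = 96/7
  k=1: −1/(1!·3!·1!·2!·1!·0!) = -1/12
  k=2: +1/(2!·2!·0!·1!·2!·1!) = 1/8
Σ = 1/24  ⇒  CG² = 96/7·1/24² = 1/42
CG = +√(1/42) = +0.154303

+0.154303  (= +√(1/42))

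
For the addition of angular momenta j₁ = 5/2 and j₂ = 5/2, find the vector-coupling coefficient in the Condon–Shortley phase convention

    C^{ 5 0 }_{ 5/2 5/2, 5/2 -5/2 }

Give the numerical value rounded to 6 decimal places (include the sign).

√[11·0!5!5!/11! · 5!0!0!5!5!5!] = √(5760000/7)
  +(−1)^0/∏(0,0,0,0,5,5)! = 1/14400  (running 1/14400)
⟨..|..⟩ = √(5760000/7)·(1/14400) = +0.062994

+√(1/252) = +0.062994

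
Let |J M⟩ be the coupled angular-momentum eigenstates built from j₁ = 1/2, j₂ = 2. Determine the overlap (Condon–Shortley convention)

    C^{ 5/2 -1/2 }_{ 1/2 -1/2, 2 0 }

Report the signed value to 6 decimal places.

triangle: 0!*1!*4!/6! = 24/720
(j±m)!: 0!*1!*2!*2!*2!*3! = 48
prefactor² = (2J+1)*Δ*N² = 48/5
  k=0: +1/(0!*0!*1!*2!*0!*2!) = 1/4
Σ = 1/4  ⇒  CG² = 48/5*1/4² = 3/5
CG = +√(3/5) = +0.774597

+√(3/5) = +0.774597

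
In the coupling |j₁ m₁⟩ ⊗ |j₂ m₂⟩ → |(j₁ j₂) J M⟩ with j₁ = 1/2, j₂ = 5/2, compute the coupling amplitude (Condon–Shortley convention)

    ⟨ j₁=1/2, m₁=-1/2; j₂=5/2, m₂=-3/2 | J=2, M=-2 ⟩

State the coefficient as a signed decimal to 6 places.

−√(1/6) ≈ -0.408248

triangle: 1!*0!*4!/6! = 24/720
(j±m)!: 0!*1!*1!*4!*0!*4! = 576
prefactor² = (2J+1)*Δ*N² = 96
  k=1: −1/(1!*0!*0!*0!*0!*4!) = -1/24
Σ = -1/24  ⇒  CG² = 96*(-1/24)² = 1/6
CG = −√(1/6) = -0.408248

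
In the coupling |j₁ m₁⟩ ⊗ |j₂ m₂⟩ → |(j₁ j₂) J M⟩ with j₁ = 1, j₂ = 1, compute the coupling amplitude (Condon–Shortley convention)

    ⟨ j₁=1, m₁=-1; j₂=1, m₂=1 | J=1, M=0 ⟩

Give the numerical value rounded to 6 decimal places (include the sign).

-0.707107

j₁+j₂−J=1  J+j₁−j₂=1  J−j₁+j₂=1  j₁+j₂+J+1=4
(j₁±m₁, j₂±m₂, J±M) = (0,2,2,0,1,1)
P² = 1/2
sum k=1..1:
  [1] −1/1 = -1
S = -1
C² = P²·S² = 1/2 ; C = -0.707107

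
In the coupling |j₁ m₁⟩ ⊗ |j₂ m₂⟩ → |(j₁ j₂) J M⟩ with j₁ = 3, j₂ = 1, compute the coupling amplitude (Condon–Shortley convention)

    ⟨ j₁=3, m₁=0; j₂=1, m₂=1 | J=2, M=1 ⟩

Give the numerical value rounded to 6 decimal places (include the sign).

√[5·2!4!0!/7! · 3!3!2!0!3!1!] = √(144/7)
  +(−1)^2/∏(2,0,1,0,3,0)! = 1/12  (running 1/12)
⟨..|..⟩ = √(144/7)·(1/12) = +0.377964

+√(1/7) ≈ +0.377964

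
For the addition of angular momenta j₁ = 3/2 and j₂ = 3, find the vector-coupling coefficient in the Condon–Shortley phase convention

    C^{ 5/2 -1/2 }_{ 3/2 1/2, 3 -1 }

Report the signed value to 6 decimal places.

-0.119523

j₁+j₂−J=2  J+j₁−j₂=1  J−j₁+j₂=4  j₁+j₂+J+1=8
(j₁±m₁, j₂±m₂, J±M) = (2,1,2,4,2,3)
P² = 288/35
sum k=0..1:
  [0] +1/8 = 1/8
  [1] −1/6 = -1/6
S = -1/24
C² = P²·S² = 1/70 ; C = -0.119523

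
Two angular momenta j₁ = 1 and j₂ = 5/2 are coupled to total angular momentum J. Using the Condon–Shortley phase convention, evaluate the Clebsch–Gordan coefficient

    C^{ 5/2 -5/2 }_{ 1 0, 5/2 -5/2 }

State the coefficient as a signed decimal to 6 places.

+√(5/7) ≈ +0.845154

√[6·1!1!4!/7! · 1!1!0!5!0!5!] = √(2880/7)
  +(−1)^0/∏(0,1,1,0,0,4)! = 1/24  (running 1/24)
⟨..|..⟩ = √(2880/7)·(1/24) = +0.845154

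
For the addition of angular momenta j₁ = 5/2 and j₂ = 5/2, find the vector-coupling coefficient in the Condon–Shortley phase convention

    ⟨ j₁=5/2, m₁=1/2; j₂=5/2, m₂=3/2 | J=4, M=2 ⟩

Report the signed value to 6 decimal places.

triangle: 1!·4!·4!/10! = 576/3628800
(j±m)!: 3!·2!·4!·1!·6!·2! = 414720
prefactor² = (2J+1)·Δ·N² = 20736/35
  k=0: +1/(0!·1!·2!·4!·2!·0!) = 1/96
  k=1: −1/(1!·0!·1!·3!·3!·1!) = -1/36
Σ = -5/288  ⇒  CG² = 20736/35·(-5/288)² = 5/28
CG = −√(5/28) = -0.422577

−√(5/28) = -0.422577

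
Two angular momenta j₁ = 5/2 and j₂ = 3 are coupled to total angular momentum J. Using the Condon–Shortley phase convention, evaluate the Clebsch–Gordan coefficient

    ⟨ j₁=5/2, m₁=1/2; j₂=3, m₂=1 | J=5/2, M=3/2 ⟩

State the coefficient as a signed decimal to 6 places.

+0.169031  (= +√(1/35))

j₁+j₂−J=3  J+j₁−j₂=2  J−j₁+j₂=3  j₁+j₂+J+1=9
(j₁±m₁, j₂±m₂, J±M) = (3,2,4,2,4,1)
P² = 576/35
sum k=1..2:
  [1] −1/12 = -1/12
  [2] +1/8 = 1/8
S = 1/24
C² = P²·S² = 1/35 ; C = +0.169031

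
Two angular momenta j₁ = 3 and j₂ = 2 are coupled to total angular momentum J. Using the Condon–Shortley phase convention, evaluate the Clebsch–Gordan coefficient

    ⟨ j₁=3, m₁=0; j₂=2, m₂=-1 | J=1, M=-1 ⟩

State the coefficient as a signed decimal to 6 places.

−√(3/35) = -0.292770

√[3·4!2!0!/7! · 3!3!1!3!0!2!] = √(432/35)
  +(−1)^1/∏(1,3,2,0,0,0)! = -1/12  (running -1/12)
⟨..|..⟩ = √(432/35)·(-1/12) = -0.292770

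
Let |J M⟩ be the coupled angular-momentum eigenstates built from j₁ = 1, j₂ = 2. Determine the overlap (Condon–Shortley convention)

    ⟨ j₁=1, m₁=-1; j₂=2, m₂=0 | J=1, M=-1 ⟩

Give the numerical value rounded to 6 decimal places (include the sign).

+√(1/10) = +0.316228

triangle: 2!×0!×2!/5! = 4/120
(j±m)!: 0!×2!×2!×2!×0!×2! = 16
prefactor² = (2J+1)×Δ×N² = 8/5
  k=2: +1/(2!×0!×0!×0!×0!×2!) = 1/4
Σ = 1/4  ⇒  CG² = 8/5×1/4² = 1/10
CG = +√(1/10) = +0.316228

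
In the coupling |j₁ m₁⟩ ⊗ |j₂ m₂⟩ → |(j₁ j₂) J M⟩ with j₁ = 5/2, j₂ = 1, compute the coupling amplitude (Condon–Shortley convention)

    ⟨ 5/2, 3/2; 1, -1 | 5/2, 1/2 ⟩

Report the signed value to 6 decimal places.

+√(16/35) ≈ +0.676123

triangle: 1!*4!*1!/7! = 24/5040
(j±m)!: 4!*1!*0!*2!*3!*2! = 576
prefactor² = (2J+1)*Δ*N² = 576/35
  k=0: +1/(0!*1!*1!*0!*3!*1!) = 1/6
Σ = 1/6  ⇒  CG² = 576/35*1/6² = 16/35
CG = +√(16/35) = +0.676123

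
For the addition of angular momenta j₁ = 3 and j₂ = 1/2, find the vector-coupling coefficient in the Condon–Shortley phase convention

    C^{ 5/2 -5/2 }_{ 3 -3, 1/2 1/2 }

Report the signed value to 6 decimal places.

√[6·1!5!0!/7! · 0!6!1!0!0!5!] = √(86400/7)
  +(−1)^1/∏(1,0,5,0,0,0)! = -1/120  (running -1/120)
⟨..|..⟩ = √(86400/7)·(-1/120) = -0.925820

−√(6/7) ≈ -0.925820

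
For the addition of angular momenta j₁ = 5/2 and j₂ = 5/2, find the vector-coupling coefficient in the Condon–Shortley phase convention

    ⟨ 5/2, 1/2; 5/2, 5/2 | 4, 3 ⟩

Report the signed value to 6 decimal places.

triangle: 1!*4!*4!/10! = 576/3628800
(j±m)!: 3!*2!*5!*0!*7!*1! = 7257600
prefactor² = (2J+1)*Δ*N² = 10368
  k=1: −1/(1!*0!*1!*4!*3!*0!) = -1/144
Σ = -1/144  ⇒  CG² = 10368*(-1/144)² = 1/2
CG = −√(1/2) = -0.707107

-0.707107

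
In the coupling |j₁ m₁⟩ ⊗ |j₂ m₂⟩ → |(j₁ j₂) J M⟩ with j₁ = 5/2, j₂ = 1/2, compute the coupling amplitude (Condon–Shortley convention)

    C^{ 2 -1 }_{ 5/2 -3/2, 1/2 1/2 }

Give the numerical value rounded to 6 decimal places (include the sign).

-0.816497

j₁+j₂−J=1  J+j₁−j₂=4  J−j₁+j₂=0  j₁+j₂+J+1=6
(j₁±m₁, j₂±m₂, J±M) = (1,4,1,0,1,3)
P² = 24
sum k=1..1:
  [1] −1/6 = -1/6
S = -1/6
C² = P²·S² = 2/3 ; C = -0.816497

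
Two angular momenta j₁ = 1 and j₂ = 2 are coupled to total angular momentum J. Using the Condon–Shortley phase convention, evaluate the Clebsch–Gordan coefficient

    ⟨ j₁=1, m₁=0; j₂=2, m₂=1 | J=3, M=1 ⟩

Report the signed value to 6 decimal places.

triangle: 0!*2!*4!/7! = 48/5040
(j±m)!: 1!*1!*3!*1!*4!*2! = 288
prefactor² = (2J+1)*Δ*N² = 96/5
  k=0: +1/(0!*0!*1!*3!*1!*1!) = 1/6
Σ = 1/6  ⇒  CG² = 96/5*1/6² = 8/15
CG = +√(8/15) = +0.730297

+0.730297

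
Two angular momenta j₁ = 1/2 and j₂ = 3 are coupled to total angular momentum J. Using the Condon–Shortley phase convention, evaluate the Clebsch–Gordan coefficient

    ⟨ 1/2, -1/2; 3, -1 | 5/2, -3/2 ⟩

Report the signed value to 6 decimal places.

j₁+j₂−J=1  J+j₁−j₂=0  J−j₁+j₂=5  j₁+j₂+J+1=7
(j₁±m₁, j₂±m₂, J±M) = (0,1,2,4,1,4)
P² = 1152/7
sum k=1..1:
  [1] −1/24 = -1/24
S = -1/24
C² = P²·S² = 2/7 ; C = -0.534522

−√(2/7) = -0.534522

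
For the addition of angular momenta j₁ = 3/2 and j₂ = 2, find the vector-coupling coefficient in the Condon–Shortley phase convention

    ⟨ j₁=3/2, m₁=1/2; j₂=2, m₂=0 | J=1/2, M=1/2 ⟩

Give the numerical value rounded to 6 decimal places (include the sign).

j₁+j₂−J=3  J+j₁−j₂=0  J−j₁+j₂=1  j₁+j₂+J+1=5
(j₁±m₁, j₂±m₂, J±M) = (2,1,2,2,1,0)
P² = 4/5
sum k=1..1:
  [1] −1/2 = -1/2
S = -1/2
C² = P²·S² = 1/5 ; C = -0.447214

-0.447214  (= −√(1/5))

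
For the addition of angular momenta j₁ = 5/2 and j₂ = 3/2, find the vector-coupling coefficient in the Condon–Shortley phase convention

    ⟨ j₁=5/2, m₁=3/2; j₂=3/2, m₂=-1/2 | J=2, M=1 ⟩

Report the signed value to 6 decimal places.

√[5·2!3!1!/7! · 4!1!1!2!3!1!] = √(24/7)
  +(−1)^0/∏(0,2,1,1,2,0)! = 1/4  (running 1/4)
  +(−1)^1/∏(1,1,0,0,3,1)! = -1/6  (running 1/12)
⟨..|..⟩ = √(24/7)·(1/12) = +0.154303

+0.154303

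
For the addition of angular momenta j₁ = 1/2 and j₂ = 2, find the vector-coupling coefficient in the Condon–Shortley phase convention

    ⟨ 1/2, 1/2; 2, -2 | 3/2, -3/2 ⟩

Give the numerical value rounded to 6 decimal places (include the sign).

j₁+j₂−J=1  J+j₁−j₂=0  J−j₁+j₂=3  j₁+j₂+J+1=5
(j₁±m₁, j₂±m₂, J±M) = (1,0,0,4,0,3)
P² = 144/5
sum k=0..0:
  [0] +1/6 = 1/6
S = 1/6
C² = P²·S² = 4/5 ; C = +0.894427

+√(4/5) = +0.894427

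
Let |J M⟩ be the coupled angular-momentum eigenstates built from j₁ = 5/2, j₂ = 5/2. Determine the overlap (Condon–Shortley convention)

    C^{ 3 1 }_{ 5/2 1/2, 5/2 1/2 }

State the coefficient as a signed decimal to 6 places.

j₁+j₂−J=2  J+j₁−j₂=3  J−j₁+j₂=3  j₁+j₂+J+1=9
(j₁±m₁, j₂±m₂, J±M) = (3,2,3,2,4,2)
P² = 48/5
sum k=0..2:
  [0] +1/24 = 1/24
  [1] −1/4 = -1/4
  [2] +1/24 = 1/24
S = -1/6
C² = P²·S² = 4/15 ; C = -0.516398

-0.516398  (= −√(4/15))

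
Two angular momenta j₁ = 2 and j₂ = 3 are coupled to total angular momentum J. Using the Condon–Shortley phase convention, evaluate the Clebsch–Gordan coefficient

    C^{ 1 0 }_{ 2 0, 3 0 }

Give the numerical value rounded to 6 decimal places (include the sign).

+√(9/35) = +0.507093

j₁+j₂−J=4  J+j₁−j₂=0  J−j₁+j₂=2  j₁+j₂+J+1=7
(j₁±m₁, j₂±m₂, J±M) = (2,2,3,3,1,1)
P² = 144/35
sum k=2..2:
  [2] +1/4 = 1/4
S = 1/4
C² = P²·S² = 9/35 ; C = +0.507093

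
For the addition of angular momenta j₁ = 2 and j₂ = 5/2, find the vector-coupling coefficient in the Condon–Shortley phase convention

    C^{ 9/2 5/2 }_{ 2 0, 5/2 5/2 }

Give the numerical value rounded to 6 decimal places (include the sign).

triangle: 0!·4!·5!/10! = 2880/3628800
(j±m)!: 2!·2!·5!·0!·7!·2! = 4838400
prefactor² = (2J+1)·Δ·N² = 38400
  k=0: +1/(0!·0!·2!·5!·2!·0!) = 1/480
Σ = 1/480  ⇒  CG² = 38400·1/480² = 1/6
CG = +√(1/6) = +0.408248

+√(1/6) ≈ +0.408248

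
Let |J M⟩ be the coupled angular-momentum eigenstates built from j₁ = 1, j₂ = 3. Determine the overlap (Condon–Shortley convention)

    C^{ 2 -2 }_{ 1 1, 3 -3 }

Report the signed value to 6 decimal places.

+√(5/7) ≈ +0.845154

j₁+j₂−J=2  J+j₁−j₂=0  J−j₁+j₂=4  j₁+j₂+J+1=7
(j₁±m₁, j₂±m₂, J±M) = (2,0,0,6,0,4)
P² = 11520/7
sum k=0..0:
  [0] +1/48 = 1/48
S = 1/48
C² = P²·S² = 5/7 ; C = +0.845154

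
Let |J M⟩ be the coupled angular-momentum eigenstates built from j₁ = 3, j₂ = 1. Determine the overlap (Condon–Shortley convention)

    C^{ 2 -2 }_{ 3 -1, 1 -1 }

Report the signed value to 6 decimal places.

+0.218218

triangle: 2!*4!*0!/7! = 48/5040
(j±m)!: 2!*4!*0!*2!*0!*4! = 2304
prefactor² = (2J+1)*Δ*N² = 768/7
  k=0: +1/(0!*2!*4!*0!*0!*0!) = 1/48
Σ = 1/48  ⇒  CG² = 768/7*1/48² = 1/21
CG = +√(1/21) = +0.218218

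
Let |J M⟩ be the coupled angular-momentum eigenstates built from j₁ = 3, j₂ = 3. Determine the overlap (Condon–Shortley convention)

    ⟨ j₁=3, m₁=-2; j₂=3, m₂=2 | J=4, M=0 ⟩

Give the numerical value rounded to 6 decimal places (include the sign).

j₁+j₂−J=2  J+j₁−j₂=4  J−j₁+j₂=4  j₁+j₂+J+1=11
(j₁±m₁, j₂±m₂, J±M) = (1,5,5,1,4,4)
P² = 165888/77
sum k=1..2:
  [1] −1/576 = -1/576
  [2] +1/72 = 1/72
S = 7/576
C² = P²·S² = 7/22 ; C = +0.564076

+0.564076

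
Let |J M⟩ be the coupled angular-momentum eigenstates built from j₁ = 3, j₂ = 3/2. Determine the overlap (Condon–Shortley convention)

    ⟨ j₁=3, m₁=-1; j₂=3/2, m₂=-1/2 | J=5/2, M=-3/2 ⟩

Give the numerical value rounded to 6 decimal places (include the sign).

-0.591608  (= −√(7/20))

√[6·2!4!1!/8! · 2!4!1!2!1!4!] = √(576/35)
  +(−1)^0/∏(0,2,4,1,0,0)! = 1/48  (running 1/48)
  +(−1)^1/∏(1,1,3,0,1,1)! = -1/6  (running -7/48)
⟨..|..⟩ = √(576/35)·(-7/48) = -0.591608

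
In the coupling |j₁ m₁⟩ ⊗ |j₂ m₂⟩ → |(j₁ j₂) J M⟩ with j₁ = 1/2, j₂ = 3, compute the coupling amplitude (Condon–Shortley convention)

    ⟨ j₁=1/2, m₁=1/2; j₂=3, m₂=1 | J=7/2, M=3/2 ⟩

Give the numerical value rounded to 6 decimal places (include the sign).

√[8·0!1!6!/8! · 1!0!4!2!5!2!] = √(11520/7)
  +(−1)^0/∏(0,0,0,4,1,2)! = 1/48  (running 1/48)
⟨..|..⟩ = √(11520/7)·(1/48) = +0.845154

+0.845154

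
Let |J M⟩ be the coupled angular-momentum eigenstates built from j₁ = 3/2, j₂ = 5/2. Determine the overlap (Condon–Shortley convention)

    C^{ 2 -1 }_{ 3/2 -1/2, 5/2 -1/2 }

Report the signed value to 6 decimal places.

-0.545545

triangle: 2!*1!*3!/7! = 12/5040
(j±m)!: 1!*2!*2!*3!*1!*3! = 144
prefactor² = (2J+1)*Δ*N² = 12/7
  k=1: −1/(1!*1!*1!*1!*0!*2!) = -1/2
  k=2: +1/(2!*0!*0!*0!*1!*3!) = 1/12
Σ = -5/12  ⇒  CG² = 12/7*(-5/12)² = 25/84
CG = −√(25/84) = -0.545545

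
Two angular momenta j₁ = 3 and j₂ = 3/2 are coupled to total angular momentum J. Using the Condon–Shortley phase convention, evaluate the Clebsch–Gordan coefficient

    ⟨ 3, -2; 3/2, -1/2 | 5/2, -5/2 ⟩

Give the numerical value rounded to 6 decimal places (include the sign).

−√(5/14) = -0.597614

triangle: 2!*4!*1!/8! = 48/40320
(j±m)!: 1!*5!*1!*2!*0!*5! = 28800
prefactor² = (2J+1)*Δ*N² = 1440/7
  k=1: −1/(1!*1!*4!*0!*0!*1!) = -1/24
Σ = -1/24  ⇒  CG² = 1440/7*(-1/24)² = 5/14
CG = −√(5/14) = -0.597614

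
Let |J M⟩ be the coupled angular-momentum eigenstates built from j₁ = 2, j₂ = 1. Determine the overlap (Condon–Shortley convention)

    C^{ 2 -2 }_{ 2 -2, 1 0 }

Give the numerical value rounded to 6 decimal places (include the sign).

-0.816497

√[5·1!3!1!/6! · 0!4!1!1!0!4!] = √(24)
  +(−1)^1/∏(1,0,3,0,0,1)! = -1/6  (running -1/6)
⟨..|..⟩ = √(24)·(-1/6) = -0.816497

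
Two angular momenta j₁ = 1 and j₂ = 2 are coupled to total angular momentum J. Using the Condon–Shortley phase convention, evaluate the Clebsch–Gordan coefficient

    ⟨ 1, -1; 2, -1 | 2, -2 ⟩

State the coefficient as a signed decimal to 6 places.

-0.577350  (= −√(1/3))

triangle: 1!·1!·3!/6! = 6/720
(j±m)!: 0!·2!·1!·3!·0!·4! = 288
prefactor² = (2J+1)·Δ·N² = 12
  k=1: −1/(1!·0!·1!·0!·0!·3!) = -1/6
Σ = -1/6  ⇒  CG² = 12·(-1/6)² = 1/3
CG = −√(1/3) = -0.577350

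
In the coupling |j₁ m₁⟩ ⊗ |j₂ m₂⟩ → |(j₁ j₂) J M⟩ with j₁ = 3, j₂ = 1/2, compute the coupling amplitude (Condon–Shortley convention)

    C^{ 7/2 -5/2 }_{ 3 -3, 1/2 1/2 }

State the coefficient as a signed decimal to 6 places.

j₁+j₂−J=0  J+j₁−j₂=6  J−j₁+j₂=1  j₁+j₂+J+1=8
(j₁±m₁, j₂±m₂, J±M) = (0,6,1,0,1,6)
P² = 518400/7
sum k=0..0:
  [0] +1/720 = 1/720
S = 1/720
C² = P²·S² = 1/7 ; C = +0.377964

+0.377964  (= +√(1/7))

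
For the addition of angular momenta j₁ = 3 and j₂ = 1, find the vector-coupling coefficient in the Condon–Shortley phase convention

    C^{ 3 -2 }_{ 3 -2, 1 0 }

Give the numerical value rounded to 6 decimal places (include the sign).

j₁+j₂−J=1  J+j₁−j₂=5  J−j₁+j₂=1  j₁+j₂+J+1=8
(j₁±m₁, j₂±m₂, J±M) = (1,5,1,1,1,5)
P² = 300
sum k=0..1:
  [0] +1/120 = 1/120
  [1] −1/24 = -1/24
S = -1/30
C² = P²·S² = 1/3 ; C = -0.577350

-0.577350  (= −√(1/3))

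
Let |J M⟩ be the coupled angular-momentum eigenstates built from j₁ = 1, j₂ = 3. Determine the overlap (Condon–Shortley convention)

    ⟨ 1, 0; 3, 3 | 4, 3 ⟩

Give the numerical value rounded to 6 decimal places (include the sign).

√[9·0!2!6!/9! · 1!1!6!0!7!1!] = √(129600)
  +(−1)^0/∏(0,0,1,6,1,0)! = 1/720  (running 1/720)
⟨..|..⟩ = √(129600)·(1/720) = +0.500000

+0.500000  (= +√(1/4))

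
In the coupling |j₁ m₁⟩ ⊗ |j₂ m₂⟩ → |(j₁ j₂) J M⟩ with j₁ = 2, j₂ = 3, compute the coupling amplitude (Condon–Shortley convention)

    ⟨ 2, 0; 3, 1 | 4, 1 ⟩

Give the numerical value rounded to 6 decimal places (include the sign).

-0.327327

j₁+j₂−J=1  J+j₁−j₂=3  J−j₁+j₂=5  j₁+j₂+J+1=10
(j₁±m₁, j₂±m₂, J±M) = (2,2,4,2,5,3)
P² = 1728/7
sum k=0..1:
  [0] +1/48 = 1/48
  [1] −1/24 = -1/24
S = -1/48
C² = P²·S² = 3/28 ; C = -0.327327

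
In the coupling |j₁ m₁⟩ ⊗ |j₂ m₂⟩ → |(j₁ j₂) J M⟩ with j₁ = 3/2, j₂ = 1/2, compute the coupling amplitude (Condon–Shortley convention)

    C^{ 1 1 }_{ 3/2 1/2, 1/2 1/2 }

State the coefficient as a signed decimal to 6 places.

triangle: 1!*2!*0!/4! = 2/24
(j±m)!: 2!*1!*1!*0!*2!*0! = 4
prefactor² = (2J+1)*Δ*N² = 1
  k=1: −1/(1!*0!*0!*0!*2!*0!) = -1/2
Σ = -1/2  ⇒  CG² = 1*(-1/2)² = 1/4
CG = −√(1/4) = -0.500000

−√(1/4) ≈ -0.500000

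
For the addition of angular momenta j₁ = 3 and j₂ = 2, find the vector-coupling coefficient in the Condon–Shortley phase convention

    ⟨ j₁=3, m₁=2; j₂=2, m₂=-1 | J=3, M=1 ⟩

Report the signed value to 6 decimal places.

+0.500000  (= +√(1/4))

triangle: 2!·4!·2!/9! = 96/362880
(j±m)!: 5!·1!·1!·3!·4!·2! = 34560
prefactor² = (2J+1)·Δ·N² = 64
  k=0: +1/(0!·2!·1!·1!·3!·1!) = 1/12
  k=1: −1/(1!·1!·0!·0!·4!·2!) = -1/48
Σ = 1/16  ⇒  CG² = 64·1/16² = 1/4
CG = +√(1/4) = +0.500000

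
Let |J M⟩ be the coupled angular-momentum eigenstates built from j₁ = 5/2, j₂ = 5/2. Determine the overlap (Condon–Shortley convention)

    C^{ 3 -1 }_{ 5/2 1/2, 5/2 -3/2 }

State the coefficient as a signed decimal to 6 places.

√[7·2!3!3!/9! · 3!2!1!4!2!4!] = √(96/5)
  +(−1)^0/∏(0,2,2,1,1,2)! = 1/8  (running 1/8)
  +(−1)^1/∏(1,1,1,0,2,3)! = -1/12  (running 1/24)
⟨..|..⟩ = √(96/5)·(1/24) = +0.182574

+√(1/30) ≈ +0.182574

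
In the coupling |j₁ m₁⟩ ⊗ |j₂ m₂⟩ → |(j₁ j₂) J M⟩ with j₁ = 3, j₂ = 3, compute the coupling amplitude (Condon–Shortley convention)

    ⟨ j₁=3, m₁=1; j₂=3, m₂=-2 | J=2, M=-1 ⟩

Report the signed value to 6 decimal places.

j₁+j₂−J=4  J+j₁−j₂=2  J−j₁+j₂=2  j₁+j₂+J+1=9
(j₁±m₁, j₂±m₂, J±M) = (4,2,1,5,1,3)
P² = 320/7
sum k=0..1:
  [0] +1/48 = 1/48
  [1] −1/12 = -1/12
S = -1/16
C² = P²·S² = 5/28 ; C = -0.422577

-0.422577  (= −√(5/28))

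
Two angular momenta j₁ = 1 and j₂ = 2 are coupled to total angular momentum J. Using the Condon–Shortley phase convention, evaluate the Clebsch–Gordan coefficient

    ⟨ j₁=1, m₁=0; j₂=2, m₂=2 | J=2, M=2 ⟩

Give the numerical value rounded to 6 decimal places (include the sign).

triangle: 1!×1!×3!/6! = 6/720
(j±m)!: 1!×1!×4!×0!×4!×0! = 576
prefactor² = (2J+1)×Δ×N² = 24
  k=1: −1/(1!×0!×0!×3!×1!×0!) = -1/6
Σ = -1/6  ⇒  CG² = 24×(-1/6)² = 2/3
CG = −√(2/3) = -0.816497

-0.816497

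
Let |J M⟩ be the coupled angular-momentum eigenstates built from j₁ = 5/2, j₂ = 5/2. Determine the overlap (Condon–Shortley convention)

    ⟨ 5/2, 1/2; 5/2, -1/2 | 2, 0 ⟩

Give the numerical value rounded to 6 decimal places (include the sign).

triangle: 3!*2!*2!/8! = 24/40320
(j±m)!: 3!*2!*2!*3!*2!*2! = 576
prefactor² = (2J+1)*Δ*N² = 12/7
  k=0: +1/(0!*3!*2!*2!*0!*0!) = 1/24
  k=1: −1/(1!*2!*1!*1!*1!*1!) = -1/2
  k=2: +1/(2!*1!*0!*0!*2!*2!) = 1/8
Σ = -1/3  ⇒  CG² = 12/7*(-1/3)² = 4/21
CG = −√(4/21) = -0.436436

−√(4/21) ≈ -0.436436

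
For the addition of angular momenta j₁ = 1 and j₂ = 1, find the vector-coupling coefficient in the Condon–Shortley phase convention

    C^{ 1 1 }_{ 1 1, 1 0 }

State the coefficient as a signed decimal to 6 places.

triangle: 1!×1!×1!/4! = 1/24
(j±m)!: 2!×0!×1!×1!×2!×0! = 4
prefactor² = (2J+1)×Δ×N² = 1/2
  k=0: +1/(0!×1!×0!×1!×1!×0!) = 1
Σ = 1  ⇒  CG² = 1/2×1² = 1/2
CG = +√(1/2) = +0.707107

+√(1/2) = +0.707107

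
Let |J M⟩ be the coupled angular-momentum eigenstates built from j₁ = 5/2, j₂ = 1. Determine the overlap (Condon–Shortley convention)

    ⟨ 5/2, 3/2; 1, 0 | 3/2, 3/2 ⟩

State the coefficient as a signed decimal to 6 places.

−√(4/15) ≈ -0.516398

j₁+j₂−J=2  J+j₁−j₂=3  J−j₁+j₂=0  j₁+j₂+J+1=6
(j₁±m₁, j₂±m₂, J±M) = (4,1,1,1,3,0)
P² = 48/5
sum k=1..1:
  [1] −1/6 = -1/6
S = -1/6
C² = P²·S² = 4/15 ; C = -0.516398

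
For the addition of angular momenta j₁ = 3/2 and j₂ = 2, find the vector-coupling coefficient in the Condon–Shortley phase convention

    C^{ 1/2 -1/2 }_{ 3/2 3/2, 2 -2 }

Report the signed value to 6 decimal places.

triangle: 3!×0!×1!/5! = 6/120
(j±m)!: 3!×0!×0!×4!×0!×1! = 144
prefactor² = (2J+1)×Δ×N² = 72/5
  k=0: +1/(0!×3!×0!×0!×0!×1!) = 1/6
Σ = 1/6  ⇒  CG² = 72/5×1/6² = 2/5
CG = +√(2/5) = +0.632456

+√(2/5) = +0.632456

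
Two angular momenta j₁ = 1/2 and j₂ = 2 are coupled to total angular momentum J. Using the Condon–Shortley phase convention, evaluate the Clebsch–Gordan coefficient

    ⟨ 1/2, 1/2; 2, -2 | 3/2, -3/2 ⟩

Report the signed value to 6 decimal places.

j₁+j₂−J=1  J+j₁−j₂=0  J−j₁+j₂=3  j₁+j₂+J+1=5
(j₁±m₁, j₂±m₂, J±M) = (1,0,0,4,0,3)
P² = 144/5
sum k=0..0:
  [0] +1/6 = 1/6
S = 1/6
C² = P²·S² = 4/5 ; C = +0.894427

+√(4/5) ≈ +0.894427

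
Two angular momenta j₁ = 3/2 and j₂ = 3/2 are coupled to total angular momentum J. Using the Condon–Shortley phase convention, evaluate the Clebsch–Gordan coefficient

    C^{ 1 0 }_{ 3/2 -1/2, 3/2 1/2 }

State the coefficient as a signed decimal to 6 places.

−√(1/20) = -0.223607

√[3·2!1!1!/5! · 1!2!2!1!1!1!] = √(1/5)
  +(−1)^1/∏(1,1,1,1,0,0)! = -1  (running -1)
  +(−1)^2/∏(2,0,0,0,1,1)! = 1/2  (running -1/2)
⟨..|..⟩ = √(1/5)·(-1/2) = -0.223607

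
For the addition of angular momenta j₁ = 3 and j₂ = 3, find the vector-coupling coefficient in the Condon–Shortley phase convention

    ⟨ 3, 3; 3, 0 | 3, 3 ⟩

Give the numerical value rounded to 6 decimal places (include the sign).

√[7·3!3!3!/10! · 6!0!3!3!6!0!] = √(7776)
  +(−1)^0/∏(0,3,0,3,3,0)! = 1/216  (running 1/216)
⟨..|..⟩ = √(7776)·(1/216) = +0.408248

+0.408248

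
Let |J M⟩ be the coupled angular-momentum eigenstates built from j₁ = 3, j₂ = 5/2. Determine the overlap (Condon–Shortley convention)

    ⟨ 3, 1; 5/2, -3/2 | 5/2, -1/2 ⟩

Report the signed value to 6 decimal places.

triangle: 3!*3!*2!/9! = 72/362880
(j±m)!: 4!*2!*1!*4!*2!*3! = 13824
prefactor² = (2J+1)*Δ*N² = 576/35
  k=0: +1/(0!*3!*2!*1!*1!*1!) = 1/12
  k=1: −1/(1!*2!*1!*0!*2!*2!) = -1/8
Σ = -1/24  ⇒  CG² = 576/35*(-1/24)² = 1/35
CG = −√(1/35) = -0.169031

−√(1/35) = -0.169031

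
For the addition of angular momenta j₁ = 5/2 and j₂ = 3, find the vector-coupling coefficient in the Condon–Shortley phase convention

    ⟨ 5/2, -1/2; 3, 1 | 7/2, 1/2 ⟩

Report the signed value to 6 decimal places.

-0.125988  (= −√(1/63))

√[8·2!3!4!/10! · 2!3!4!2!4!3!] = √(9216/175)
  +(−1)^0/∏(0,2,3,4,0,0)! = 1/288  (running 1/288)
  +(−1)^1/∏(1,1,2,3,1,1)! = -1/12  (running -23/288)
  +(−1)^2/∏(2,0,1,2,2,2)! = 1/16  (running -5/288)
⟨..|..⟩ = √(9216/175)·(-5/288) = -0.125988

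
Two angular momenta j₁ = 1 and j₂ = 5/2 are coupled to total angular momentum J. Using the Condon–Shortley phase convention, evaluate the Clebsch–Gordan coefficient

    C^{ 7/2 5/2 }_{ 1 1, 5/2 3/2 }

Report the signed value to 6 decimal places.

triangle: 0!·2!·5!/8! = 240/40320
(j±m)!: 2!·0!·4!·1!·6!·1! = 34560
prefactor² = (2J+1)·Δ·N² = 11520/7
  k=0: +1/(0!·0!·0!·4!·2!·1!) = 1/48
Σ = 1/48  ⇒  CG² = 11520/7·1/48² = 5/7
CG = +√(5/7) = +0.845154

+√(5/7) = +0.845154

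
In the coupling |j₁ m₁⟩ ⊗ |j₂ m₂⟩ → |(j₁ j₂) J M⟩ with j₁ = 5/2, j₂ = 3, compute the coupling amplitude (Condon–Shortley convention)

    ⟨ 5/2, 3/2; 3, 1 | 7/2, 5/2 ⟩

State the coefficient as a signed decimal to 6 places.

√[8·2!3!4!/10! · 4!1!4!2!6!1!] = √(18432/35)
  +(−1)^0/∏(0,2,1,4,2,0)! = 1/96  (running 1/96)
  +(−1)^1/∏(1,1,0,3,3,1)! = -1/36  (running -5/288)
⟨..|..⟩ = √(18432/35)·(-5/288) = -0.398410

-0.398410  (= −√(10/63))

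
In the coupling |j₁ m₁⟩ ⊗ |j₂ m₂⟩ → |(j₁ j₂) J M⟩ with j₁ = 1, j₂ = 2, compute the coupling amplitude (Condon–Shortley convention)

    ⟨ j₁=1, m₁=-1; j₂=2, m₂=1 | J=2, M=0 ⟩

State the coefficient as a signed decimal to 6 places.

triangle: 1!·1!·3!/6! = 6/720
(j±m)!: 0!·2!·3!·1!·2!·2! = 48
prefactor² = (2J+1)·Δ·N² = 2
  k=1: −1/(1!·0!·1!·2!·0!·1!) = -1/2
Σ = -1/2  ⇒  CG² = 2·(-1/2)² = 1/2
CG = −√(1/2) = -0.707107

−√(1/2) ≈ -0.707107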